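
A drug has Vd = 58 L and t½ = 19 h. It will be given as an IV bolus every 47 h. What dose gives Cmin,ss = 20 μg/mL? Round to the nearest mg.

5283 mg

τ/t½ = 47/19 ≈ 2.4737, so f = (1/2)^(47/19) ≈ 0.180031.
Cmin,ss = (D/Vd)·f/(1−f), so D = Cmin,ss·Vd·(1−f)/f.
D = 20 × 58 × (1−f)/f ≈ 20 × 58 × 4.55460 ≈ 5283.34 mg.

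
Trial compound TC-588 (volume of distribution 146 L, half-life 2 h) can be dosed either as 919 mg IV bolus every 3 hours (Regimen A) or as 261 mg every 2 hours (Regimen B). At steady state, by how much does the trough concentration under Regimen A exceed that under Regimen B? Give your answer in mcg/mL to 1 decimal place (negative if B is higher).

Regimen A: f = (1/2)^(3/2) ≈ 0.3536; Cmin,ss = (919/146)·f/(1−f) ≈ 3.443 mcg/mL.
Regimen B: f = (1/2)^(2/2) ≈ 0.5000; Cmin,ss = (261/146)·f/(1−f) ≈ 1.788 mcg/mL.
Difference ≈ 3.443 − 1.788 ≈ 1.655 mcg/mL.

1.7 mcg/mL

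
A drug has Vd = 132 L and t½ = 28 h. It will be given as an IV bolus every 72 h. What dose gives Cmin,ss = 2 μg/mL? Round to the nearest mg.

1305 mg

τ/t½ = 72/28 ≈ 2.5714, so f = (1/2)^(72/28) ≈ 0.168238.
Cmin,ss = (D/Vd)·f/(1−f), so D = Cmin,ss·Vd·(1−f)/f.
D = 2 × 132 × (1−f)/f ≈ 2 × 132 × 4.94396 ≈ 1305.21 mg.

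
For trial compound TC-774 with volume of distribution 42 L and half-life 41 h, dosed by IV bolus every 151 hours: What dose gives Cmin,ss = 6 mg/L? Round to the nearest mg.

τ/t½ = 151/41 ≈ 3.6829, so f = (1/2)^(151/41) ≈ 0.077863.
Cmin,ss = (D/Vd)·f/(1−f), so D = Cmin,ss·Vd·(1−f)/f.
D = 6 × 42 × (1−f)/f ≈ 6 × 42 × 11.84307 ≈ 2984.45 mg.

2984 mg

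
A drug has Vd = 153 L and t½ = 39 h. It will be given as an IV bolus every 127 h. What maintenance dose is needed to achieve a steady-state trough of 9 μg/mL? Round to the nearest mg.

τ/t½ = 127/39 ≈ 3.2564, so f = (1/2)^(127/39) ≈ 0.104646.
Cmin,ss = (D/Vd)·f/(1−f), so D = Cmin,ss·Vd·(1−f)/f.
D = 9 × 153 × (1−f)/f ≈ 9 × 153 × 8.55603 ≈ 11781.65 mg.

11782 mg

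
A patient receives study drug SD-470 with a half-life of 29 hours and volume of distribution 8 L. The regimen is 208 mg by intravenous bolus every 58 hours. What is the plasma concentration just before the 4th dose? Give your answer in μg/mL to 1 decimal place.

f = (1/2)^(τ/t½) = (1/2)^(58/29) ≈ 0.2500.
C₀ = D/Vd = 208/8 ≈ 26.000 μg/mL.
Before the 4th dose, 3 doses have been given. Superposition: Cmin = C₀·(f + f² + … + f^3).
≈ 26.000 × (0.2500 + 0.0625 + 0.0156) ≈ 26.000 × 0.3281 ≈ 8.531 μg/mL.

8.5 μg/mL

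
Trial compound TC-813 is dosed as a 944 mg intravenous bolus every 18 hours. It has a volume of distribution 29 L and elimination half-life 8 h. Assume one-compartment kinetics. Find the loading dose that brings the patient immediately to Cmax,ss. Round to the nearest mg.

f = (1/2)^(18/8) ≈ 0.210224; accumulation ratio R = 1/(1−f) ≈ 1.26618.
Loading dose to hit Cmax,ss on first dose: D_load = D_maint·R ≈ 944 × 1.26618 ≈ 1195.27 mg.

1195 mg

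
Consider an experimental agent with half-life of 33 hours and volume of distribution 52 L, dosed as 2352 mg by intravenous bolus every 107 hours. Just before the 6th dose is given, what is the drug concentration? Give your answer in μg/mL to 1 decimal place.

5.3 μg/mL

f = (1/2)^(τ/t½) = (1/2)^(107/33) ≈ 0.1057.
C₀ = D/Vd = 2352/52 ≈ 45.231 μg/mL.
Before the 6th dose, 5 doses have been given. Superposition: Cmin = C₀·(f + f² + … + f^5).
≈ 45.231 × (0.1057 + 0.0112 + 0.0012 + 0.0001 + 0.0000) ≈ 45.231 × 0.1182 ≈ 5.346 μg/mL.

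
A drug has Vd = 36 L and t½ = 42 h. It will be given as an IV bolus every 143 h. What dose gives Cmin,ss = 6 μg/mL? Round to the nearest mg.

2072 mg

τ/t½ = 143/42 ≈ 3.4048, so f = (1/2)^(143/42) ≈ 0.094420.
Cmin,ss = (D/Vd)·f/(1−f), so D = Cmin,ss·Vd·(1−f)/f.
D = 6 × 36 × (1−f)/f ≈ 6 × 36 × 9.59098 ≈ 2071.65 mg.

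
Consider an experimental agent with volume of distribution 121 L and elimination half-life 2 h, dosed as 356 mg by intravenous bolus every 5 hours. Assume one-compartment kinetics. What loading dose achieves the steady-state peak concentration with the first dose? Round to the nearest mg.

432 mg

f = (1/2)^(5/2) ≈ 0.176777; accumulation ratio R = 1/(1−f) ≈ 1.21474.
Loading dose to hit Cmax,ss on first dose: D_load = D_maint·R ≈ 356 × 1.21474 ≈ 432.45 mg.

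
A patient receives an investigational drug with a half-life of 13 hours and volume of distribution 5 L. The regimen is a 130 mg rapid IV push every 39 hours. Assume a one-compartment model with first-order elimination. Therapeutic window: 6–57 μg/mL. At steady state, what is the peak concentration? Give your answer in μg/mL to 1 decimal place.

τ = 39 h = 3 half-lives, so f = (1/2)^3 = 0.125.
Accumulation ratio R = 1/(1 − f) = 1/0.875 = 8/7.
Single-dose peak C₀ = D/Vd = 130/5 = 26 μg/mL.
Steady-state peak Cmax,ss = C₀·R = 26 × 8/7 ≈ 29.714 μg/mL.
Peak 29.7 μg/mL vs MTC 57 μg/mL: below toxic threshold.

29.7 μg/mL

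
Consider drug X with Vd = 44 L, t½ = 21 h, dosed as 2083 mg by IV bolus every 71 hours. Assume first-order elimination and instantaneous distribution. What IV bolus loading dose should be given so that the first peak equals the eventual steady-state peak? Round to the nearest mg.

2304 mg

f = (1/2)^(71/21) ≈ 0.095991; accumulation ratio R = 1/(1−f) ≈ 1.10618.
Loading dose to hit Cmax,ss on first dose: D_load = D_maint·R ≈ 2083 × 1.10618 ≈ 2304.17 mg.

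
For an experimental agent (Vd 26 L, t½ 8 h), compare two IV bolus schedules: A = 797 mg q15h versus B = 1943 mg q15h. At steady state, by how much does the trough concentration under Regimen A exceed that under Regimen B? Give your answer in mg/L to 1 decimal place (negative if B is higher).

Regimen A: f = (1/2)^(15/8) ≈ 0.2726; Cmin,ss = (797/26)·f/(1−f) ≈ 11.488 mg/L.
Regimen B: f = (1/2)^(15/8) ≈ 0.2726; Cmin,ss = (1943/26)·f/(1−f) ≈ 28.006 mg/L.
Difference ≈ 11.488 − 28.006 ≈ -16.518 mg/L.

-16.5 mg/L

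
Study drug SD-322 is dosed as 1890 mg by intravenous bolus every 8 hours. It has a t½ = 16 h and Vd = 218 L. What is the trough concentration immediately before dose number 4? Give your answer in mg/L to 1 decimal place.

f = (1/2)^(τ/t½) = (1/2)^(8/16) ≈ 0.7071.
C₀ = D/Vd = 1890/218 ≈ 8.670 mg/L.
Before the 4th dose, 3 doses have been given. Superposition: Cmin = C₀·(f + f² + … + f^3).
≈ 8.670 × (0.7071 + 0.5000 + 0.3535) ≈ 8.670 × 1.5606 ≈ 13.530 mg/L.

13.5 mg/L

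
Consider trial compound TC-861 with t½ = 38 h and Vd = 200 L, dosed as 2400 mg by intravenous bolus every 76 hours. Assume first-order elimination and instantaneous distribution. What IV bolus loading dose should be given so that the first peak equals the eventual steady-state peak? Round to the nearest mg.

3200 mg

f = (1/2)^(76/38) ≈ 0.250000; accumulation ratio R = 1/(1−f) ≈ 1.33333.
Loading dose to hit Cmax,ss on first dose: D_load = D_maint·R ≈ 2400 × 1.33333 ≈ 3199.99 mg.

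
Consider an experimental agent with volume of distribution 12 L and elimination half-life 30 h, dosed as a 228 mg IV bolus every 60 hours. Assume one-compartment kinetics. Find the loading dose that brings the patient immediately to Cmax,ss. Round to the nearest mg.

304 mg

f = (1/2)^(60/30) ≈ 0.250000; accumulation ratio R = 1/(1−f) ≈ 1.33333.
Loading dose to hit Cmax,ss on first dose: D_load = D_maint·R ≈ 228 × 1.33333 ≈ 304.00 mg.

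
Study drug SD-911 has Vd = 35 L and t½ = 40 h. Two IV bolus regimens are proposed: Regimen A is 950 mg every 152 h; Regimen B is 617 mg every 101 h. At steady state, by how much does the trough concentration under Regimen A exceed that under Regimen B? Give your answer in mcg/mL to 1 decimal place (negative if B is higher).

Regimen A: f = (1/2)^(152/40) ≈ 0.0718; Cmin,ss = (950/35)·f/(1−f) ≈ 2.100 mcg/mL.
Regimen B: f = (1/2)^(101/40) ≈ 0.1737; Cmin,ss = (617/35)·f/(1−f) ≈ 3.706 mcg/mL.
Difference ≈ 2.100 − 3.706 ≈ -1.606 mcg/mL.

-1.6 mcg/mL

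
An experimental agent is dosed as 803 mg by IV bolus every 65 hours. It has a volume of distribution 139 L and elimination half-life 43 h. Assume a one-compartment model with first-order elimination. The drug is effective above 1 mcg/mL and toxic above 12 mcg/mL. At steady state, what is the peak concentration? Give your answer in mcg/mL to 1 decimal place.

8.9 mcg/mL

τ/t½ = 65/43 ≈ 1.5116, so fraction remaining f = (1/2)^(65/43) ≈ 0.3507.
Accumulation ratio R = 1/(1 − f) ≈ 1/0.6493 ≈ 1.5401.
Each bolus raises the concentration by D/Vd = 803/139 ≈ 5.777 mcg/mL.
Steady-state peak Cmax,ss = C₀·R ≈ 5.777 × 1.5401 ≈ 8.897 mcg/mL.
Peak 8.9 mcg/mL vs MTC 12 mcg/mL: below toxic threshold.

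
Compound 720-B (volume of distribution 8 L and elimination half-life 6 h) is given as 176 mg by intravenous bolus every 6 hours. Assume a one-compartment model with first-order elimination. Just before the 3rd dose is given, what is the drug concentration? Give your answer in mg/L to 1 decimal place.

f = (1/2)^(τ/t½) = (1/2)^(6/6) ≈ 0.5000.
C₀ = D/Vd = 176/8 ≈ 22.000 mg/L.
Before the 3rd dose, 2 doses have been given. Superposition: Cmin = C₀·(f + f²).
≈ 22.000 × (0.5000 + 0.2500) ≈ 22.000 × 0.7500 ≈ 16.500 mg/L.

16.5 mg/L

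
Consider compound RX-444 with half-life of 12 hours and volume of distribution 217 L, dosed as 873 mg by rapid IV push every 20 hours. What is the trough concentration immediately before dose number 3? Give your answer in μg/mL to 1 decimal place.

f = (1/2)^(τ/t½) = (1/2)^(20/12) ≈ 0.3150.
C₀ = D/Vd = 873/217 ≈ 4.023 μg/mL.
Before the 3rd dose, 2 doses have been given. Superposition: Cmin = C₀·(f + f²).
≈ 4.023 × (0.3150 + 0.0992) ≈ 4.023 × 0.4142 ≈ 1.666 μg/mL.

1.7 μg/mL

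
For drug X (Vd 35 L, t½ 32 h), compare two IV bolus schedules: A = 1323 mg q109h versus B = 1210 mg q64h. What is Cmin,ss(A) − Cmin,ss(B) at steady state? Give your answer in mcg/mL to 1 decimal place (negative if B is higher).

Regimen A: f = (1/2)^(109/32) ≈ 0.0943; Cmin,ss = (1323/35)·f/(1−f) ≈ 3.936 mcg/mL.
Regimen B: f = (1/2)^(64/32) ≈ 0.2500; Cmin,ss = (1210/35)·f/(1−f) ≈ 11.524 mcg/mL.
Difference ≈ 3.936 − 11.524 ≈ -7.588 mcg/mL.

-7.6 mcg/mL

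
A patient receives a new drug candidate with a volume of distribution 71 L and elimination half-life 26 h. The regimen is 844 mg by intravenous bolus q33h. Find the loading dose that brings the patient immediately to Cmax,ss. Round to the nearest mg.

f = (1/2)^(33/26) ≈ 0.414881; accumulation ratio R = 1/(1−f) ≈ 1.70905.
Loading dose to hit Cmax,ss on first dose: D_load = D_maint·R ≈ 844 × 1.70905 ≈ 1442.44 mg.

1442 mg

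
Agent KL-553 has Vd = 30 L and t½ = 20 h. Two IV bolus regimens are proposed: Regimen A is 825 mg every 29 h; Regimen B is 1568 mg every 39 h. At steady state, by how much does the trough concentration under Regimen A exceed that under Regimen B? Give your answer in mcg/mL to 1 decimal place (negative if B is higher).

-2.4 mcg/mL

Regimen A: f = (1/2)^(29/20) ≈ 0.3660; Cmin,ss = (825/30)·f/(1−f) ≈ 15.875 mcg/mL.
Regimen B: f = (1/2)^(39/20) ≈ 0.2588; Cmin,ss = (1568/30)·f/(1−f) ≈ 18.250 mcg/mL.
Difference ≈ 15.875 − 18.250 ≈ -2.375 mcg/mL.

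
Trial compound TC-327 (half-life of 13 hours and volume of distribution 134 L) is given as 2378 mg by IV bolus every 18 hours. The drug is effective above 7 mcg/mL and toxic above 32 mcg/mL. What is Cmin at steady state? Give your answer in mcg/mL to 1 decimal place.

11.0 mcg/mL

Over one 18-h interval, 18/13 ≈ 1.3846 half-lives elapse, leaving f ≈ 0.3830 of each dose.
Each bolus raises the concentration by D/Vd = 2378/134 ≈ 17.746 mcg/mL.
Steady-state trough Cmin,ss = C₀·f/(1−f) ≈ 17.746 × 0.3830/0.6170 ≈ 11.016 mcg/mL.
Trough 11.0 mcg/mL vs MEC 7 mcg/mL: adequate.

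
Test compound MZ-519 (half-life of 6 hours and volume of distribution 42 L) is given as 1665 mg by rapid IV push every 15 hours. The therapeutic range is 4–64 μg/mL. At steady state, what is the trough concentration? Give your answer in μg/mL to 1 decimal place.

Over one 15-h interval, 15/6 ≈ 2.5 half-lives elapse, leaving f ≈ 0.1768 of each dose.
Accumulation ratio R = 1/(1 − f) ≈ 1/0.8232 ≈ 1.2148.
Each bolus raises the concentration by D/Vd = 1665/42 ≈ 39.643 μg/mL.
Cmax,ss = C₀/(1 − f) ≈ 39.643/0.8232 ≈ 48.157 μg/mL.
Steady-state trough Cmin,ss = Cmax,ss·f ≈ 48.157 × 0.1768 ≈ 8.514 μg/mL.
Trough 8.5 μg/mL vs MEC 4 μg/mL: adequate.

8.5 μg/mL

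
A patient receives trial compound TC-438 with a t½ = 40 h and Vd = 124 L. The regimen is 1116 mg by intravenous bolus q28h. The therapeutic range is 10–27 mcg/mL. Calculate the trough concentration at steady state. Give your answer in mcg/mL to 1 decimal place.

14.4 mcg/mL

Over one 28-h interval, 28/40 ≈ 0.7 half-lives elapse, leaving f ≈ 0.6156 of each dose.
Single-dose peak C₀ = D/Vd = 1116/124 ≈ 9.000 mcg/mL.
Steady-state trough Cmin,ss = C₀·f/(1−f) ≈ 9.000 × 0.6156/0.3844 ≈ 14.413 mcg/mL.
Trough 14.4 mcg/mL vs MEC 10 mcg/mL: adequate.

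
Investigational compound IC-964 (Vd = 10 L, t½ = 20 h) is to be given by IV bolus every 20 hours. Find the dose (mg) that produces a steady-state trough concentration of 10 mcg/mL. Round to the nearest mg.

τ/t½ = 20/20 ≈ 1, so f = (1/2)^(20/20) ≈ 0.500000.
Cmin,ss = (D/Vd)·f/(1−f), so D = Cmin,ss·Vd·(1−f)/f.
D = 10 × 10 × (1−f)/f ≈ 10 × 10 × 1.00000 ≈ 100.00 mg.

100 mg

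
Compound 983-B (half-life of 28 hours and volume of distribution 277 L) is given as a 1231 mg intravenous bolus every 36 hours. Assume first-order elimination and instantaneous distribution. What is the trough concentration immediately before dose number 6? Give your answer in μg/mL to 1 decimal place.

3.1 μg/mL

f = (1/2)^(τ/t½) = (1/2)^(36/28) ≈ 0.4102.
C₀ = D/Vd = 1231/277 ≈ 4.444 μg/mL.
Before the 6th dose, 5 doses have been given. Superposition: Cmin = C₀·(f + f² + … + f^5).
≈ 4.444 × (0.4102 + 0.1683 + 0.0690 + 0.0283 + 0.0116) ≈ 4.444 × 0.6874 ≈ 3.055 μg/mL.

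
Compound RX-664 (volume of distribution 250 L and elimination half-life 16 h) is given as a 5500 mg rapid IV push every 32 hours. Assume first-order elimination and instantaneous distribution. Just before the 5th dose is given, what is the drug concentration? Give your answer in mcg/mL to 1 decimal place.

7.3 mcg/mL

f = (1/2)^(τ/t½) = (1/2)^(32/16) ≈ 0.2500.
C₀ = D/Vd = 5500/250 ≈ 22.000 mcg/mL.
Before the 5th dose, 4 doses have been given. Superposition: Cmin = C₀·(f + f² + … + f^4).
≈ 22.000 × (0.2500 + 0.0625 + 0.0156 + 0.0039) ≈ 22.000 × 0.3320 ≈ 7.304 mcg/mL.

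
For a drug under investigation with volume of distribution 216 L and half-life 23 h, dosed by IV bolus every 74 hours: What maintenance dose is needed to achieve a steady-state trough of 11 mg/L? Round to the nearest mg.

19723 mg

τ/t½ = 74/23 ≈ 3.2174, so f = (1/2)^(74/23) ≈ 0.107515.
Cmin,ss = (D/Vd)·f/(1−f), so D = Cmin,ss·Vd·(1−f)/f.
D = 11 × 216 × (1−f)/f ≈ 11 × 216 × 8.30103 ≈ 19723.25 mg.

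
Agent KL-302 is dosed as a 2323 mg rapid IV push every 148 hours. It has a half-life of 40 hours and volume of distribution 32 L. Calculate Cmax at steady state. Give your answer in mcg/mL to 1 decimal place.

78.6 mcg/mL

Over one 148-h interval, 148/40 ≈ 3.7 half-lives elapse, leaving f ≈ 0.0769 of each dose.
At steady state, accumulation factor R = 1/(1 − e^(−kτ)) ≈ 1.0833.
Single-dose peak C₀ = D/Vd = 2323/32 ≈ 72.594 mcg/mL.
Steady-state peak Cmax,ss = C₀·R ≈ 72.594 × 1.0833 ≈ 78.641 mcg/mL.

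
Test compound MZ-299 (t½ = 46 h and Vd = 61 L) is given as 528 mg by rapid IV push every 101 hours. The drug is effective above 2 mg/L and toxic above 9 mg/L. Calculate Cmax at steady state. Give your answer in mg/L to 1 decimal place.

τ/t½ = 101/46 ≈ 2.1957, so fraction remaining f = (1/2)^(101/46) ≈ 0.2183.
At steady state, accumulation factor R = 1/(1 − e^(−kτ)) ≈ 1.2793.
Single-dose peak C₀ = D/Vd = 528/61 ≈ 8.656 mg/L.
Steady-state peak Cmax,ss = C₀·R ≈ 8.656 × 1.2793 ≈ 11.074 mg/L.
Peak 11.1 mg/L vs MTC 9 mg/L: exceeds toxic threshold.

11.1 mg/L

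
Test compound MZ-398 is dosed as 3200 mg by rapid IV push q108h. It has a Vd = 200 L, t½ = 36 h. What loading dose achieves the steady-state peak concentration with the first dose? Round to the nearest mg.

f = (1/2)^(108/36) ≈ 0.125000; accumulation ratio R = 1/(1−f) ≈ 1.14286.
Loading dose to hit Cmax,ss on first dose: D_load = D_maint·R ≈ 3200 × 1.14286 ≈ 3657.15 mg.

3657 mg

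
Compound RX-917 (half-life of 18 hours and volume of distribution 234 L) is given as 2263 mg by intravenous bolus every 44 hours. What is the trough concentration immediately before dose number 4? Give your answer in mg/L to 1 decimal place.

2.2 mg/L

f = (1/2)^(τ/t½) = (1/2)^(44/18) ≈ 0.1837.
C₀ = D/Vd = 2263/234 ≈ 9.671 mg/L.
Before the 4th dose, 3 doses have been given. Superposition: Cmin = C₀·(f + f² + … + f^3).
≈ 9.671 × (0.1837 + 0.0337 + 0.0062) ≈ 9.671 × 0.2236 ≈ 2.162 mg/L.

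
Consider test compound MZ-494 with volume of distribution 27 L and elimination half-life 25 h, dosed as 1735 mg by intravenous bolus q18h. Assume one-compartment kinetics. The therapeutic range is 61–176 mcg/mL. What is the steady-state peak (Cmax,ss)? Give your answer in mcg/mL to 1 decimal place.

163.6 mcg/mL

k = ln2/t½ = ln2/25 ≈ 0.027726 h⁻¹; fraction remaining f = e^(−kτ) = e^(−0.027726×18) ≈ 0.6071.
At steady state, accumulation factor R = 1/(1 − e^(−kτ)) ≈ 2.5452.
Single-dose peak C₀ = D/Vd = 1735/27 ≈ 64.259 mcg/mL.
Steady-state peak Cmax,ss = C₀·R ≈ 64.259 × 2.5452 ≈ 163.552 mcg/mL.
Peak 163.6 mcg/mL vs MTC 176 mcg/mL: below toxic threshold.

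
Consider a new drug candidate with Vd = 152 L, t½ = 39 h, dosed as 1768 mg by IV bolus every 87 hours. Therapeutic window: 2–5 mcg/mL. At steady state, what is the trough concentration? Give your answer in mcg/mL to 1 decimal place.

3.1 mcg/mL

Over one 87-h interval, 87/39 ≈ 2.2308 half-lives elapse, leaving f ≈ 0.2130 of each dose.
At steady state, accumulation factor R = 1/(1 − e^(−kτ)) ≈ 1.2706.
Single-dose peak C₀ = D/Vd = 1768/152 ≈ 11.632 mcg/mL.
Cmax,ss = C₀/(1 − f) ≈ 11.632/0.7870 ≈ 14.780 mcg/mL.
One interval later, Cmin,ss = Cmax,ss·e^(−kτ) ≈ 14.780 × 0.2130 ≈ 3.148 mcg/mL.
Trough 3.1 mcg/mL vs MEC 2 mcg/mL: adequate.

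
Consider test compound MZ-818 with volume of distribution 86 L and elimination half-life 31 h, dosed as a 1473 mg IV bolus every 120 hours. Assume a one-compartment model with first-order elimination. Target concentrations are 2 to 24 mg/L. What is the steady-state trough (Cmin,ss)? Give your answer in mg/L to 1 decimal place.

k = ln2/t½ = ln2/31 ≈ 0.022360 h⁻¹; fraction remaining f = e^(−kτ) = e^(−0.022360×120) ≈ 0.0683.
At steady state, accumulation factor R = 1/(1 − e^(−kτ)) ≈ 1.0733.
Single-dose peak C₀ = D/Vd = 1473/86 ≈ 17.128 mg/L.
Steady-state peak Cmax,ss = C₀·R ≈ 17.128 × 1.0733 ≈ 18.383 mg/L.
Steady-state trough Cmin,ss = Cmax,ss·f ≈ 18.383 × 0.0683 ≈ 1.256 mg/L.
Trough 1.3 mg/L vs MEC 2 mg/L: subtherapeutic.

1.3 mg/L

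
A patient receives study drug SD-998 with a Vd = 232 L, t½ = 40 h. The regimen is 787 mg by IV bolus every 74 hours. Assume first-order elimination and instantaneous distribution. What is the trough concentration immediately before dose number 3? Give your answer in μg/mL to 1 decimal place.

1.2 μg/mL

f = (1/2)^(τ/t½) = (1/2)^(74/40) ≈ 0.2774.
C₀ = D/Vd = 787/232 ≈ 3.392 μg/mL.
Before the 3rd dose, 2 doses have been given. Superposition: Cmin = C₀·(f + f²).
≈ 3.392 × (0.2774 + 0.0770) ≈ 3.392 × 0.3544 ≈ 1.202 μg/mL.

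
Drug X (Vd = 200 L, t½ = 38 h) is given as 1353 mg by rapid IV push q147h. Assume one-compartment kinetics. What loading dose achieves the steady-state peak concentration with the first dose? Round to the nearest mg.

1452 mg

f = (1/2)^(147/38) ≈ 0.068468; accumulation ratio R = 1/(1−f) ≈ 1.07350.
Loading dose to hit Cmax,ss on first dose: D_load = D_maint·R ≈ 1353 × 1.07350 ≈ 1452.45 mg.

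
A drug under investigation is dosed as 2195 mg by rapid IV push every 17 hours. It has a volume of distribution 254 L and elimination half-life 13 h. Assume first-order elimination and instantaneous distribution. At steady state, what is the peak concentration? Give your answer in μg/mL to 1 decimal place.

14.5 μg/mL

k = ln2/t½ = ln2/13 ≈ 0.053319 h⁻¹; fraction remaining f = e^(−kτ) = e^(−0.053319×17) ≈ 0.4040.
Accumulation ratio R = 1/(1 − f) ≈ 1/0.5960 ≈ 1.6779.
Single-dose peak C₀ = D/Vd = 2195/254 ≈ 8.642 μg/mL.
Steady-state peak Cmax,ss = C₀·R ≈ 8.642 × 1.6779 ≈ 14.500 μg/mL.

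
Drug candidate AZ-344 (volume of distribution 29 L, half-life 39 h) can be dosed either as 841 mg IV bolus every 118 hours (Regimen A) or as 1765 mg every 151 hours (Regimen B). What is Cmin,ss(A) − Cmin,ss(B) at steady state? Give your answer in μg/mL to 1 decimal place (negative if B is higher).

-0.4 μg/mL

Regimen A: f = (1/2)^(118/39) ≈ 0.1228; Cmin,ss = (841/29)·f/(1−f) ≈ 4.060 μg/mL.
Regimen B: f = (1/2)^(151/39) ≈ 0.0683; Cmin,ss = (1765/29)·f/(1−f) ≈ 4.462 μg/mL.
Difference ≈ 4.060 − 4.462 ≈ -0.402 μg/mL.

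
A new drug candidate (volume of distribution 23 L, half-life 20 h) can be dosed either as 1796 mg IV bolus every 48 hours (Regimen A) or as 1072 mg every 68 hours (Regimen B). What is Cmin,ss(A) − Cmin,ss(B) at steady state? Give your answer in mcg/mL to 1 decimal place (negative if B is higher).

Regimen A: f = (1/2)^(48/20) ≈ 0.1895; Cmin,ss = (1796/23)·f/(1−f) ≈ 18.257 mcg/mL.
Regimen B: f = (1/2)^(68/20) ≈ 0.0947; Cmin,ss = (1072/23)·f/(1−f) ≈ 4.876 mcg/mL.
Difference ≈ 18.257 − 4.876 ≈ 13.381 mcg/mL.

13.4 mcg/mL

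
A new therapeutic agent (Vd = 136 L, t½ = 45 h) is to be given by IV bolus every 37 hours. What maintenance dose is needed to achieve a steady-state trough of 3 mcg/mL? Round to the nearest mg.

τ/t½ = 37/45 ≈ 0.82222, so f = (1/2)^(37/45) ≈ 0.565570.
Cmin,ss = (D/Vd)·f/(1−f), so D = Cmin,ss·Vd·(1−f)/f.
D = 3 × 136 × (1−f)/f ≈ 3 × 136 × 0.76813 ≈ 313.40 mg.

313 mg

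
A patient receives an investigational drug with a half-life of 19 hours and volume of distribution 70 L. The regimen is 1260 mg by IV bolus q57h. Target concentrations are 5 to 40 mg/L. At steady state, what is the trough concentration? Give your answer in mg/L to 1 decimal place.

τ = 57 h = 3 half-lives, so f = (1/2)^3 = 0.125.
At steady state, R = 1/(1 − 0.125) = 8/7.
Single-dose peak C₀ = D/Vd = 1260/70 = 18 mg/L.
Steady-state peak Cmax,ss = C₀·R = 18 × 8/7 ≈ 20.571 mg/L.
Steady-state trough Cmin,ss = Cmax,ss·f ≈ 20.571 × 0.125 ≈ 2.571 mg/L.
Trough 2.6 mg/L vs MEC 5 mg/L: subtherapeutic.

2.6 mg/L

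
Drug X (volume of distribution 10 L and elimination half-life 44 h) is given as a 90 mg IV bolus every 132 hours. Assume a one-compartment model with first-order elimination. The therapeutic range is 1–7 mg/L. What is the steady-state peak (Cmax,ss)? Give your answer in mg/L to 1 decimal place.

10.3 mg/L

τ = 132 h = 3 half-lives, so f = (1/2)^3 = 0.125.
At steady state, R = 1/(1 − 0.125) = 8/7.
Single-dose peak C₀ = D/Vd = 90/10 = 9 mg/L.
Steady-state peak Cmax,ss = C₀·R = 9 × 8/7 ≈ 10.286 mg/L.
Peak 10.3 mg/L vs MTC 7 mg/L: exceeds toxic threshold.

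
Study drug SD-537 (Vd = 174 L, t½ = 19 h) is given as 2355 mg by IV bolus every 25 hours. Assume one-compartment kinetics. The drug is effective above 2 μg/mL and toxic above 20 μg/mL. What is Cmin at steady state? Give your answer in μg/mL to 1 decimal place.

Over one 25-h interval, 25/19 ≈ 1.3158 half-lives elapse, leaving f ≈ 0.4017 of each dose.
At steady state, accumulation factor R = 1/(1 − e^(−kτ)) ≈ 1.6714.
Single-dose peak C₀ = D/Vd = 2355/174 ≈ 13.534 μg/mL.
Cmax,ss = C₀/(1 − f) ≈ 13.534/0.5983 ≈ 22.621 μg/mL.
Steady-state trough Cmin,ss = Cmax,ss·f ≈ 22.621 × 0.4017 ≈ 9.087 μg/mL.
Trough 9.1 μg/mL vs MEC 2 μg/mL: adequate.

9.1 μg/mL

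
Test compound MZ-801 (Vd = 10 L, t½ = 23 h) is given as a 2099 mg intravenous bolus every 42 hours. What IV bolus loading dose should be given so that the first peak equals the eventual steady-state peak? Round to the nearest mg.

f = (1/2)^(42/23) ≈ 0.282029; accumulation ratio R = 1/(1−f) ≈ 1.39281.
Loading dose to hit Cmax,ss on first dose: D_load = D_maint·R ≈ 2099 × 1.39281 ≈ 2923.51 mg.

2924 mg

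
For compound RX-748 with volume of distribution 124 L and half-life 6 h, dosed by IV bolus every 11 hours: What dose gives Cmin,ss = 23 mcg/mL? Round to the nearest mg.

7311 mg

τ/t½ = 11/6 ≈ 1.8333, so f = (1/2)^(11/6) ≈ 0.280616.
Cmin,ss = (D/Vd)·f/(1−f), so D = Cmin,ss·Vd·(1−f)/f.
D = 23 × 124 × (1−f)/f ≈ 23 × 124 × 2.56359 ≈ 7311.36 mg.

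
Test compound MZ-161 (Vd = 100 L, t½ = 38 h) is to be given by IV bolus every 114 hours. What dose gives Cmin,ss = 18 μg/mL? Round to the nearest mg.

12600 mg

τ/t½ = 114/38 ≈ 3, so f = (1/2)^(114/38) ≈ 0.125000.
Cmin,ss = (D/Vd)·f/(1−f), so D = Cmin,ss·Vd·(1−f)/f.
D = 18 × 100 × (1−f)/f ≈ 18 × 100 × 7.00000 ≈ 12600.00 mg.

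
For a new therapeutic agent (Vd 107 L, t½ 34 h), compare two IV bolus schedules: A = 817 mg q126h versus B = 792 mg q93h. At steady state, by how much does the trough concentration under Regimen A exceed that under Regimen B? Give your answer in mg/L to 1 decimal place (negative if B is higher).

Regimen A: f = (1/2)^(126/34) ≈ 0.0766; Cmin,ss = (817/107)·f/(1−f) ≈ 0.633 mg/L.
Regimen B: f = (1/2)^(93/34) ≈ 0.1502; Cmin,ss = (792/107)·f/(1−f) ≈ 1.308 mg/L.
Difference ≈ 0.633 − 1.308 ≈ -0.675 mg/L.

-0.7 mg/L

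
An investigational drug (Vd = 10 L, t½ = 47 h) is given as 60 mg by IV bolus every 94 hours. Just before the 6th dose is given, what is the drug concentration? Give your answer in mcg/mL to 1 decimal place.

2.0 mcg/mL

f = (1/2)^(τ/t½) = (1/2)^(94/47) ≈ 0.2500.
C₀ = D/Vd = 60/10 ≈ 6.000 mcg/mL.
Before the 6th dose, 5 doses have been given. Superposition: Cmin = C₀·(f + f² + … + f^5).
≈ 6.000 × (0.2500 + 0.0625 + 0.0156 + 0.0039 + 0.0010) ≈ 6.000 × 0.3330 ≈ 1.998 mcg/mL.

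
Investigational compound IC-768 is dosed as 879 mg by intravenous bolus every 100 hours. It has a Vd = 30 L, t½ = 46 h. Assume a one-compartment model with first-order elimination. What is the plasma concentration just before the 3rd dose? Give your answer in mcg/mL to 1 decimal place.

f = (1/2)^(τ/t½) = (1/2)^(100/46) ≈ 0.2216.
C₀ = D/Vd = 879/30 ≈ 29.300 mcg/mL.
Before the 3rd dose, 2 doses have been given. Superposition: Cmin = C₀·(f + f²).
≈ 29.300 × (0.2216 + 0.0491) ≈ 29.300 × 0.2707 ≈ 7.932 mcg/mL.

7.9 mcg/mL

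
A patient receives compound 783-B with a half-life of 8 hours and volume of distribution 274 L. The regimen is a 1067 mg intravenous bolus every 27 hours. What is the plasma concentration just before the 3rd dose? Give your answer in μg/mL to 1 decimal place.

0.4 μg/mL

f = (1/2)^(τ/t½) = (1/2)^(27/8) ≈ 0.0964.
C₀ = D/Vd = 1067/274 ≈ 3.894 μg/mL.
Before the 3rd dose, 2 doses have been given. Superposition: Cmin = C₀·(f + f²).
≈ 3.894 × (0.0964 + 0.0093) ≈ 3.894 × 0.1057 ≈ 0.412 μg/mL.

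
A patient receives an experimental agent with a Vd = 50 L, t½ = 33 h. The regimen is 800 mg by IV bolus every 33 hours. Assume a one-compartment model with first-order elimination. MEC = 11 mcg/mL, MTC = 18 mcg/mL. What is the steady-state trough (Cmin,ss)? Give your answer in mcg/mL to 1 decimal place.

16.0 mcg/mL

The dosing interval is 1 half-life, so f = 2^(−1) = 0.5.
At steady state, R = 1/(1 − 0.5) = 2/1.
Single-dose peak C₀ = D/Vd = 800/50 = 16 mcg/mL.
Steady-state peak Cmax,ss = C₀·R = 16 × 2/1 ≈ 32.000 mcg/mL.
Steady-state trough Cmin,ss = Cmax,ss·f ≈ 32.000 × 0.5 ≈ 16.000 mcg/mL.
Trough 16.0 mcg/mL vs MEC 11 mcg/mL: adequate.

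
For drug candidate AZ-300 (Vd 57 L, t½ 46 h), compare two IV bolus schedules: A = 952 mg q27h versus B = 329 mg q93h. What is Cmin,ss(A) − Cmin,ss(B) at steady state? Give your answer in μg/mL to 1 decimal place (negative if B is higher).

Regimen A: f = (1/2)^(27/46) ≈ 0.6657; Cmin,ss = (952/57)·f/(1−f) ≈ 33.259 μg/mL.
Regimen B: f = (1/2)^(93/46) ≈ 0.2463; Cmin,ss = (329/57)·f/(1−f) ≈ 1.886 μg/mL.
Difference ≈ 33.259 − 1.886 ≈ 31.373 μg/mL.

31.4 μg/mL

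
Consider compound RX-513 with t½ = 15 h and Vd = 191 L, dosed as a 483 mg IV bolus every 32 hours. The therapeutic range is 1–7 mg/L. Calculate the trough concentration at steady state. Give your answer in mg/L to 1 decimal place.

0.7 mg/L

k = ln2/t½ = ln2/15 ≈ 0.046210 h⁻¹; fraction remaining f = e^(−kτ) = e^(−0.046210×32) ≈ 0.2279.
Each bolus raises the concentration by D/Vd = 483/191 ≈ 2.529 mg/L.
Steady-state trough Cmin,ss = C₀·f/(1−f) ≈ 2.529 × 0.2279/0.7721 ≈ 0.746 mg/L.
Trough 0.7 mg/L vs MEC 1 mg/L: subtherapeutic.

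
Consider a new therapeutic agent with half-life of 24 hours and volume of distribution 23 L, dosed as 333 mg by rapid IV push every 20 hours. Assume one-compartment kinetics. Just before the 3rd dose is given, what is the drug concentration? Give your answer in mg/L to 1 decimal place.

f = (1/2)^(τ/t½) = (1/2)^(20/24) ≈ 0.5612.
C₀ = D/Vd = 333/23 ≈ 14.478 mg/L.
Before the 3rd dose, 2 doses have been given. Superposition: Cmin = C₀·(f + f²).
≈ 14.478 × (0.5612 + 0.3149) ≈ 14.478 × 0.8761 ≈ 12.684 mg/L.

12.7 mg/L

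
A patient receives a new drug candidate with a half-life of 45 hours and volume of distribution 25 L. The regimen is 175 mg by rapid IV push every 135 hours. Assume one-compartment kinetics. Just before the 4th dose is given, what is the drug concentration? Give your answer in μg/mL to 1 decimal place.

f = (1/2)^(τ/t½) = (1/2)^(135/45) ≈ 0.1250.
C₀ = D/Vd = 175/25 ≈ 7.000 μg/mL.
Before the 4th dose, 3 doses have been given. Superposition: Cmin = C₀·(f + f² + … + f^3).
≈ 7.000 × (0.1250 + 0.0156 + 0.0020) ≈ 7.000 × 0.1426 ≈ 0.998 μg/mL.

1.0 μg/mL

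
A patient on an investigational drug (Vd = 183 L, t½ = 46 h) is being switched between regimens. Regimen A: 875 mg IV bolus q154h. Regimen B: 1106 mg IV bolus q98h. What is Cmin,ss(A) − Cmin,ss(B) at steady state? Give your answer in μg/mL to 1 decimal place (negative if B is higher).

Regimen A: f = (1/2)^(154/46) ≈ 0.0982; Cmin,ss = (875/183)·f/(1−f) ≈ 0.521 μg/mL.
Regimen B: f = (1/2)^(98/46) ≈ 0.2284; Cmin,ss = (1106/183)·f/(1−f) ≈ 1.789 μg/mL.
Difference ≈ 0.521 − 1.789 ≈ -1.268 μg/mL.

-1.3 μg/mL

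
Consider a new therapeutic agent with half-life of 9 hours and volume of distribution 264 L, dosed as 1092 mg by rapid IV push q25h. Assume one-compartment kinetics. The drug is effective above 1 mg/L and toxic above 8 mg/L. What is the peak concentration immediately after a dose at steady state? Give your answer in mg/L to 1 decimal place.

Over one 25-h interval, 25/9 ≈ 2.7778 half-lives elapse, leaving f ≈ 0.1458 of each dose.
Accumulation ratio R = 1/(1 − f) ≈ 1/0.8542 ≈ 1.1707.
Single-dose peak C₀ = D/Vd = 1092/264 ≈ 4.136 mg/L.
Steady-state peak Cmax,ss = C₀·R ≈ 4.136 × 1.1707 ≈ 4.842 mg/L.
Peak 4.8 mg/L vs MTC 8 mg/L: below toxic threshold.

4.8 mg/L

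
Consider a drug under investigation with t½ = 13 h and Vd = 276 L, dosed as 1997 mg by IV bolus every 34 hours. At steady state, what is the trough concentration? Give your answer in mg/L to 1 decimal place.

1.4 mg/L

Over one 34-h interval, 34/13 ≈ 2.6154 half-lives elapse, leaving f ≈ 0.1632 of each dose.
Accumulation ratio R = 1/(1 − f) ≈ 1/0.8368 ≈ 1.1950.
Single-dose peak C₀ = D/Vd = 1997/276 ≈ 7.236 mg/L.
Cmax,ss = C₀/(1 − f) ≈ 7.236/0.8368 ≈ 8.647 mg/L.
Steady-state trough Cmin,ss = Cmax,ss·f ≈ 8.647 × 0.1632 ≈ 1.411 mg/L.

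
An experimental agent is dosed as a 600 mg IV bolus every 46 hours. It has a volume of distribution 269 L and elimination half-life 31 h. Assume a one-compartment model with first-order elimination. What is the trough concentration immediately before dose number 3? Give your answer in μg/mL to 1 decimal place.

f = (1/2)^(τ/t½) = (1/2)^(46/31) ≈ 0.3575.
C₀ = D/Vd = 600/269 ≈ 2.230 μg/mL.
Before the 3rd dose, 2 doses have been given. Superposition: Cmin = C₀·(f + f²).
≈ 2.230 × (0.3575 + 0.1278) ≈ 2.230 × 0.4853 ≈ 1.082 μg/mL.

1.1 μg/mL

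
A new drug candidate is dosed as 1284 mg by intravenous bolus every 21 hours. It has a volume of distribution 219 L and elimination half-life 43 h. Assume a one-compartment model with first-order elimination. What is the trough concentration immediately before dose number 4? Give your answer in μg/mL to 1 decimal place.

f = (1/2)^(τ/t½) = (1/2)^(21/43) ≈ 0.7128.
C₀ = D/Vd = 1284/219 ≈ 5.863 μg/mL.
Before the 4th dose, 3 doses have been given. Superposition: Cmin = C₀·(f + f² + … + f^3).
≈ 5.863 × (0.7128 + 0.5081 + 0.3622) ≈ 5.863 × 1.5831 ≈ 9.282 μg/mL.

9.3 μg/mL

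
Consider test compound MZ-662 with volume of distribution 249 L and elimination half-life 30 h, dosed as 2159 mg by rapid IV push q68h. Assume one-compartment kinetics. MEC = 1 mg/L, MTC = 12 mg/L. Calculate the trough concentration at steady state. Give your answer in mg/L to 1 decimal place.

2.3 mg/L

Over one 68-h interval, 68/30 ≈ 2.2667 half-lives elapse, leaving f ≈ 0.2078 of each dose.
Single-dose peak C₀ = D/Vd = 2159/249 ≈ 8.671 mg/L.
Steady-state trough Cmin,ss = C₀·f/(1−f) ≈ 8.671 × 0.2078/0.7922 ≈ 2.274 mg/L.
Trough 2.3 mg/L vs MEC 1 mg/L: adequate.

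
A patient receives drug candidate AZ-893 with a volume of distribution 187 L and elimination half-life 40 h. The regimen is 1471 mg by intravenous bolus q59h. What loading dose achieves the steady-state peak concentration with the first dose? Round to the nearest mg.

f = (1/2)^(59/40) ≈ 0.359733; accumulation ratio R = 1/(1−f) ≈ 1.56185.
Loading dose to hit Cmax,ss on first dose: D_load = D_maint·R ≈ 1471 × 1.56185 ≈ 2297.48 mg.

2297 mg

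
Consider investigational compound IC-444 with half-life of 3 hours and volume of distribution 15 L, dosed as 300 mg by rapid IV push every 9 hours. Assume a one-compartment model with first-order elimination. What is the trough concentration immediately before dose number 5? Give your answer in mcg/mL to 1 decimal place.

f = (1/2)^(τ/t½) = (1/2)^(9/3) ≈ 0.1250.
C₀ = D/Vd = 300/15 ≈ 20.000 mcg/mL.
Before the 5th dose, 4 doses have been given. Superposition: Cmin = C₀·(f + f² + … + f^4).
≈ 20.000 × (0.1250 + 0.0156 + 0.0020 + 0.0002) ≈ 20.000 × 0.1428 ≈ 2.856 mcg/mL.

2.9 mcg/mL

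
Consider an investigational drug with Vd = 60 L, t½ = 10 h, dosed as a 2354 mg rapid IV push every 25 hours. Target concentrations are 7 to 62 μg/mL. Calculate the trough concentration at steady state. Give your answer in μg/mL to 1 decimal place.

8.4 μg/mL

Over one 25-h interval, 25/10 ≈ 2.5 half-lives elapse, leaving f ≈ 0.1768 of each dose.
At steady state, accumulation factor R = 1/(1 − e^(−kτ)) ≈ 1.2148.
Single-dose peak C₀ = D/Vd = 2354/60 ≈ 39.233 μg/mL.
Cmax,ss = C₀/(1 − f) ≈ 39.233/0.8232 ≈ 47.659 μg/mL.
One interval later, Cmin,ss = Cmax,ss·e^(−kτ) ≈ 47.659 × 0.1768 ≈ 8.426 μg/mL.
Trough 8.4 μg/mL vs MEC 7 μg/mL: adequate.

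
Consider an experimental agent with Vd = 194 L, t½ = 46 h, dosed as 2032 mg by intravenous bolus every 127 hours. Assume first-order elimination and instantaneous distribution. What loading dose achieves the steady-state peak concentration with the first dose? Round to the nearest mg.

2384 mg

f = (1/2)^(127/46) ≈ 0.147535; accumulation ratio R = 1/(1−f) ≈ 1.17307.
Loading dose to hit Cmax,ss on first dose: D_load = D_maint·R ≈ 2032 × 1.17307 ≈ 2383.68 mg.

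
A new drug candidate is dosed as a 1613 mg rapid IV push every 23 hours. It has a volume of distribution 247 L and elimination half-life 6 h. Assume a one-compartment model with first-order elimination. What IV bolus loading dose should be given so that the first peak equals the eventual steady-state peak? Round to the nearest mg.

f = (1/2)^(23/6) ≈ 0.070154; accumulation ratio R = 1/(1−f) ≈ 1.07545.
Loading dose to hit Cmax,ss on first dose: D_load = D_maint·R ≈ 1613 × 1.07545 ≈ 1734.70 mg.

1735 mg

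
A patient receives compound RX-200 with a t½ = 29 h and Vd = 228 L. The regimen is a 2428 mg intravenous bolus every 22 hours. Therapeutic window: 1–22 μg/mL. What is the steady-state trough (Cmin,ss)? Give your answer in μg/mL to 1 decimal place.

Over one 22-h interval, 22/29 ≈ 0.75862 half-lives elapse, leaving f ≈ 0.5911 of each dose.
Each bolus raises the concentration by D/Vd = 2428/228 ≈ 10.649 μg/mL.
Steady-state trough Cmin,ss = C₀·f/(1−f) ≈ 10.649 × 0.5911/0.4089 ≈ 15.394 μg/mL.
Trough 15.4 μg/mL vs MEC 1 μg/mL: adequate.

15.4 μg/mL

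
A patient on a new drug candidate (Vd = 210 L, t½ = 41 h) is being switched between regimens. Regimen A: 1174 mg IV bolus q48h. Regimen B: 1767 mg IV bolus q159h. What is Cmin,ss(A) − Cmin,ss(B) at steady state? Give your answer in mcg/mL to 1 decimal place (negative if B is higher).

Regimen A: f = (1/2)^(48/41) ≈ 0.4442; Cmin,ss = (1174/210)·f/(1−f) ≈ 4.468 mcg/mL.
Regimen B: f = (1/2)^(159/41) ≈ 0.0680; Cmin,ss = (1767/210)·f/(1−f) ≈ 0.614 mcg/mL.
Difference ≈ 4.468 − 0.614 ≈ 3.854 mcg/mL.

3.9 mcg/mL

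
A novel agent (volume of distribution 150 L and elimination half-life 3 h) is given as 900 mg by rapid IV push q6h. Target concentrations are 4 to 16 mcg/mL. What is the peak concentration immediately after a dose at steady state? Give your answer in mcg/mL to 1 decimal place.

The dosing interval is 2 half-lives, so f = 2^(−2) = 0.25.
At steady state, R = 1/(1 − 0.25) = 4/3.
Single-dose peak C₀ = D/Vd = 900/150 = 6 mcg/mL.
Steady-state peak Cmax,ss = C₀·R = 6 × 4/3 ≈ 8.000 mcg/mL.
Peak 8.0 mcg/mL vs MTC 16 mcg/mL: below toxic threshold.

8.0 mcg/mL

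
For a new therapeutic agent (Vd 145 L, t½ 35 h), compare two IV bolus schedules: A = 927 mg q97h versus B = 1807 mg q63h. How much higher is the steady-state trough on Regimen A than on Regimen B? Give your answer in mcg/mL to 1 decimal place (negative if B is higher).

Regimen A: f = (1/2)^(97/35) ≈ 0.1465; Cmin,ss = (927/145)·f/(1−f) ≈ 1.097 mcg/mL.
Regimen B: f = (1/2)^(63/35) ≈ 0.2872; Cmin,ss = (1807/145)·f/(1−f) ≈ 5.021 mcg/mL.
Difference ≈ 1.097 − 5.021 ≈ -3.924 mcg/mL.

-3.9 mcg/mL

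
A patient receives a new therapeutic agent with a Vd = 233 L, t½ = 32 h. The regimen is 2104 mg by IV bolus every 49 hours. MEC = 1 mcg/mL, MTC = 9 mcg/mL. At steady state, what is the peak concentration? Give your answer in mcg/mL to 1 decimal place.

τ/t½ = 49/32 ≈ 1.5312, so fraction remaining f = (1/2)^(49/32) ≈ 0.3460.
Accumulation ratio R = 1/(1 − f) ≈ 1/0.6540 ≈ 1.5291.
Each bolus raises the concentration by D/Vd = 2104/233 ≈ 9.030 mcg/mL.
Steady-state peak Cmax,ss = C₀·R ≈ 9.030 × 1.5291 ≈ 13.808 mcg/mL.
Peak 13.8 mcg/mL vs MTC 9 mcg/mL: exceeds toxic threshold.

13.8 mcg/mL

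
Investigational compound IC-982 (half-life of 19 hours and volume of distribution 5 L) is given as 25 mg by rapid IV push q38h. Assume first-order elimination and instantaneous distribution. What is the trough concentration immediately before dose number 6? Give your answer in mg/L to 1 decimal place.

1.7 mg/L

f = (1/2)^(τ/t½) = (1/2)^(38/19) ≈ 0.2500.
C₀ = D/Vd = 25/5 ≈ 5.000 mg/L.
Before the 6th dose, 5 doses have been given. Superposition: Cmin = C₀·(f + f² + … + f^5).
≈ 5.000 × (0.2500 + 0.0625 + 0.0156 + 0.0039 + 0.0010) ≈ 5.000 × 0.3330 ≈ 1.665 mg/L.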